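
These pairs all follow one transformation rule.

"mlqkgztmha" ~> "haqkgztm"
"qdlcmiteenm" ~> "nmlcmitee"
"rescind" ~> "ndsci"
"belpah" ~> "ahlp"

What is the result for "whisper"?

In each case the input is transformed by: delete the first 2 characters, then move the last 2 characters to the front (rotate right by 2).
"whisper" → "erisp".
(Check on "mlqkgztmha": → "qkgztmha" → "haqkgztm" ✓)

erisp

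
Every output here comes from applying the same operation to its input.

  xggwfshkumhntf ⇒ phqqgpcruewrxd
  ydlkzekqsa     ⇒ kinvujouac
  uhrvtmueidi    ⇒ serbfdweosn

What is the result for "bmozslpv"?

The transformation: shift every letter 10 places forward in the alphabet (wrapping around), then move the last character to the front.
Working it through for "bmozslpv": intermediate "lwyjcvzf", final "flwyjcvz".

flwyjcvz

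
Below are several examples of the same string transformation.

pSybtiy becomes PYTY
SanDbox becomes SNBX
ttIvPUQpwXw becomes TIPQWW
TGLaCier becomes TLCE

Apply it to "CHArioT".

The rule is to keep every other character starting from the first (positions 1st, 3rd, 5th, ...), then convert every letter to uppercase.
"CHArioT" → "CAiT" → "CAIT".

CAIT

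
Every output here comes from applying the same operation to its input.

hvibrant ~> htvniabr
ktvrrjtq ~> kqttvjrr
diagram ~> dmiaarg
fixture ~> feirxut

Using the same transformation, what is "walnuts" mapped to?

The rule is to take characters alternately from the front and the back (1st, last, 2nd, 2nd-last, ...).
Doing the same to "walnuts": "wsatlun".

wsatlun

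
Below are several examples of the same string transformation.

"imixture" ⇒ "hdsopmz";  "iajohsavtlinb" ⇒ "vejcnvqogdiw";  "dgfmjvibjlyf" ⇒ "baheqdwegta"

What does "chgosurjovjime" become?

cbjnpmejqedhz

Each output is the input with this applied: shift every letter 5 places backward in the alphabet (wrapping around), then delete the first character.
On "chgosurjovjime": the first step gives "xcbjnpmejqedhz", and the second then gives "cbjnpmejqedhz".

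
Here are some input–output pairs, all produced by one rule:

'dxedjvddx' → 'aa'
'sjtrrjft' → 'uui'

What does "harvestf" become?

The pattern: shift every letter 3 places forward in the alphabet (wrapping around), then keep only the vowels.
On "harvestf": the first step gives "kduyhvwi", and the second then gives "ui".

ui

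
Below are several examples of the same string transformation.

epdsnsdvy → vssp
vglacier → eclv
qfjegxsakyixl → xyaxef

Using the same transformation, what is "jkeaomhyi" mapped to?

ymak

The rule is to reverse the string, then keep every other character starting from the second (positions 2nd, 4th, 6th, ...).
For "jkeaomhyi", step one produces "iyhmoaekj"; step two turns that into "ymak".
(Check on "epdsnsdvy": → "yvdsnsdpe" → "vssp" ✓)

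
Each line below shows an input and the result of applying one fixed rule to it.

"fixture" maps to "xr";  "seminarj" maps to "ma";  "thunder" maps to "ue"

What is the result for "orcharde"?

cr

In each case the input is transformed by: keep one character in every 3, starting at position 3 (positions 3rd, 6th, 9th, ...).
"orcharde" → "cr".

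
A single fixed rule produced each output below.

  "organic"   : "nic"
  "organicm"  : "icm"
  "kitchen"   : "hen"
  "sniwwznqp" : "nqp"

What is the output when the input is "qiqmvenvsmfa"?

mfa

Each output is the input with this applied: keep only the last 3 characters.
For "qiqmvenvsmfa" the result is "mfa".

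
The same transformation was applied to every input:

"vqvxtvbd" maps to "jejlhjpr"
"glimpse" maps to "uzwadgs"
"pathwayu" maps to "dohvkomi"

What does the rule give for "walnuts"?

Looking at the pairs, the operation is to shift every letter 12 places backward in the alphabet (wrapping around).
Doing the same to "walnuts": "kozbihg".

kozbihg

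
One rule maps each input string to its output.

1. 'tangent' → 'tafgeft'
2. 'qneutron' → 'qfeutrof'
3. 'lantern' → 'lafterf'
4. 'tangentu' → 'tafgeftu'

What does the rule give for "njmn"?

Looking at the pairs, the operation is to replace every "n" with "f".
For "njmn" the result is "fjmf".

fjmf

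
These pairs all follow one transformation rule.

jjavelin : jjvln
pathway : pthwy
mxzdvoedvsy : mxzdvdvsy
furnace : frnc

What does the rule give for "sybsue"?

sybs

Rule — remove every vowel.
"sybsue" → "sybs".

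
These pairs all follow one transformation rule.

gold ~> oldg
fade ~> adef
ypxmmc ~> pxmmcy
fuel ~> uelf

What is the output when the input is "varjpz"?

The pattern: move the first character to the end.
"varjpz" → "arjpzv".

arjpzv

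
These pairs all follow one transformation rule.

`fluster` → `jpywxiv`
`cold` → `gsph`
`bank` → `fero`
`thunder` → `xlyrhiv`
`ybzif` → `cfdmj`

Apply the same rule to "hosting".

lswxmrk

Rule — shift every letter 4 places forward in the alphabet (wrapping around).
"hosting" → "lswxmrk".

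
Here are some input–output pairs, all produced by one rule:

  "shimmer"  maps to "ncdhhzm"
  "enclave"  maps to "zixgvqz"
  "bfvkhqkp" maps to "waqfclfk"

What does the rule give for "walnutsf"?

rvgipona

The transformation: shift every letter 5 places backward in the alphabet (wrapping around).
So "walnutsf" becomes "rvgipona".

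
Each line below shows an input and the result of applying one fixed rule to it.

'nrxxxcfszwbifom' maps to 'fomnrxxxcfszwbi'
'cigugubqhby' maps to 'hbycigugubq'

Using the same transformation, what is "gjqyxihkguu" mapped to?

guugjqyxihk

Looking at the pairs, the operation is to move the last 3 characters to the front (rotate right by 3).
Doing the same to "gjqyxihkguu": "guugjqyxihk".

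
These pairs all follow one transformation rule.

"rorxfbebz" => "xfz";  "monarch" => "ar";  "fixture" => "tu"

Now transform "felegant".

eg

In each case the input is transformed by: swap each adjacent pair of characters (1↔2, 3↔4, ...), then keep one character in every 3, starting at position 3 (positions 3rd, 6th, 9th, ...).
Working it through for "felegant": intermediate "efelagtn", final "eg".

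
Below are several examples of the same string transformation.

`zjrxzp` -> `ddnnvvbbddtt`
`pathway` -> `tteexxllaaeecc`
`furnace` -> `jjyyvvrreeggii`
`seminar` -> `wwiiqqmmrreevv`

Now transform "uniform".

yyrrmmjjssvvqq

The rule is to double every character, then shift every letter 4 places forward in the alphabet (wrapping around).
Working it through for "uniform": intermediate "uunniiffoorrmm", final "yyrrmmjjssvvqq".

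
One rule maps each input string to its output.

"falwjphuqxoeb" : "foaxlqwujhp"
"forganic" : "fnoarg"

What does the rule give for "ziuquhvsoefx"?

Looking at the pairs, the operation is to delete the last 2 characters, then take characters alternately from the front and the back (1st, last, 2nd, 2nd-last, ...).
Doing the same to "ziuquhvsoefx": "zeiousqvuh".

zeiousqvuh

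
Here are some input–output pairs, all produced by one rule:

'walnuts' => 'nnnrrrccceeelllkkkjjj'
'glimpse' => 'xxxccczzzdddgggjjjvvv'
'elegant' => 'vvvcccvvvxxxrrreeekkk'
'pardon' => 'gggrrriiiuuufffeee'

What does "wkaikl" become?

nnnbbbrrrzzzbbbccc

The pattern: repeat every character 3 times, then shift every letter 9 places backward in the alphabet (wrapping around).
Working it through for "wkaikl": intermediate "wwwkkkaaaiiikkklll", final "nnnbbbrrrzzzbbbccc".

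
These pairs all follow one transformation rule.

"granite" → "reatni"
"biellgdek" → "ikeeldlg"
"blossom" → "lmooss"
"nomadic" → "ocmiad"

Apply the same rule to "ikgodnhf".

Each output is the input with this applied: delete the first character, then take characters alternately from the front and the back (1st, last, 2nd, 2nd-last, ...).
"ikgodnhf" → "kfghond".
(Check on "granite": → "ranite" → "reatni" ✓)

kfghond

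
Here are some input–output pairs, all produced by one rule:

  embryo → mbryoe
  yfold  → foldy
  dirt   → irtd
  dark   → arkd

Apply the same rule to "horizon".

What's happening: move the first character to the end.
Applying that to "horizon" gives "orizonh".

orizonh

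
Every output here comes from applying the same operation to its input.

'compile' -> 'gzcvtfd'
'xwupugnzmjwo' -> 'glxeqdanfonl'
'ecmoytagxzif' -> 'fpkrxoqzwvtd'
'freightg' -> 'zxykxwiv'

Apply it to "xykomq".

Looking at the pairs, the operation is to move the first 3 characters to the end (rotate left by 3), then shift every letter 9 places backward in the alphabet (wrapping around).
On "xykomq" that produces "fdhopb".
(Check on "ecmoytagxzif": → "oytagxzifecm" → "fpkrxoqzwvtd" ✓)

fdhopb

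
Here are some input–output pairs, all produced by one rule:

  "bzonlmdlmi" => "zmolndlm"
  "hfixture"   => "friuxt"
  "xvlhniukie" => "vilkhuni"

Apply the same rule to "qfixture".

The pattern: take characters alternately from the front and the back (1st, last, 2nd, 2nd-last, ...), then delete the first 2 characters.
For "qfixture", step one produces "qefriuxt"; step two turns that into "friuxt".

friuxt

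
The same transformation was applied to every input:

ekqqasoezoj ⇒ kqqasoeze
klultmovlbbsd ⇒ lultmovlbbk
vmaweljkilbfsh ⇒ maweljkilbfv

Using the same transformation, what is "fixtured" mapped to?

Each output is the input with this applied: delete the last 2 characters, then move the first character to the end.
Applying both steps to "fixtured": "fixtur", then "ixturf".

ixturf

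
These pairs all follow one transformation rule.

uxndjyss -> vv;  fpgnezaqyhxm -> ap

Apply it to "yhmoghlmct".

fw

In each case the input is transformed by: shift every letter 3 places forward in the alphabet (wrapping around), then keep only the last 2 characters.
Starting from "yhmoghlmct": after the first operation, "bkprjkopfw"; after the second, "fw".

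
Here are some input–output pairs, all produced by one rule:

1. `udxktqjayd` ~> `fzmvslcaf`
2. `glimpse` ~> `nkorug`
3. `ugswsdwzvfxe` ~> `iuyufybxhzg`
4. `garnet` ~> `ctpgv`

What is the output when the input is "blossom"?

nquuqo

What's happening: delete the first character, then shift every letter 2 places forward in the alphabet (wrapping around).
"blossom" → "lossom" → "nquuqo".
(Check on "glimpse": → "limpse" → "nkorug" ✓)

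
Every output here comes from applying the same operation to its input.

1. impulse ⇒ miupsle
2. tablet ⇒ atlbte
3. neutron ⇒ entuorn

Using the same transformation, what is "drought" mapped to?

rduohgt

What's happening: swap each adjacent pair of characters (1↔2, 3↔4, ...).
For "drought" the result is "rduohgt".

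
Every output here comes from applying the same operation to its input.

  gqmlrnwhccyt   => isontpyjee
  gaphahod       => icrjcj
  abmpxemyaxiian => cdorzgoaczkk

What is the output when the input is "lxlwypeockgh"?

What's happening: shift every letter 2 places forward in the alphabet (wrapping around), then delete the last 2 characters.
Applying both steps to "lxlwypeockgh": "nznyargqemij", then "nznyargqem".
(Check on "abmpxemyaxiian": → "cdorzgoaczkkcp" → "cdorzgoaczkk" ✓)

nznyargqem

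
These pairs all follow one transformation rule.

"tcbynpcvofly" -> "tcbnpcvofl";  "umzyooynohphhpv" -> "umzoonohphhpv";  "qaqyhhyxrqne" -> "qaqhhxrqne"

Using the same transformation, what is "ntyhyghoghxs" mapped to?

What's happening: remove every "y".
Doing the same to "ntyhyghoghxs": "nthghoghxs".

nthghoghxs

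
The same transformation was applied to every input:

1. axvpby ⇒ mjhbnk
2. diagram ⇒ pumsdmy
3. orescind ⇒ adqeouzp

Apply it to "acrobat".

In each case the input is transformed by: shift every letter 12 places forward in the alphabet (wrapping around).
"acrobat" → "modanmf".

modanmf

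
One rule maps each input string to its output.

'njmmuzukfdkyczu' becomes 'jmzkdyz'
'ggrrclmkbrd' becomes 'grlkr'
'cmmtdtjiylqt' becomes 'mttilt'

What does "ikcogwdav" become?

Each output is the input with this applied: keep every other character starting from the second (positions 2nd, 4th, 6th, ...).
For "ikcogwdav" the result is "kowa".

kowa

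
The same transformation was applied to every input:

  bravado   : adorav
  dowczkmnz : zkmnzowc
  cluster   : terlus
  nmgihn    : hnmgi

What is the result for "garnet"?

etarn

The transformation: delete the first character, then move the first 3 characters to the end (rotate left by 3).
Applying both steps to "garnet": "arnet", then "etarn".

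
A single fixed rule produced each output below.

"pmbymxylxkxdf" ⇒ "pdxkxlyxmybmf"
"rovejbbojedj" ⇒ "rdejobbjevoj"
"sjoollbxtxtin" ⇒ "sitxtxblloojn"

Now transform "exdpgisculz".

Looking at the pairs, the operation is to reverse the string, then swap the first and last characters.
Starting from "exdpgisculz": after the first operation, "zlucsigpdxe"; after the second, "elucsigpdxz".

elucsigpdxz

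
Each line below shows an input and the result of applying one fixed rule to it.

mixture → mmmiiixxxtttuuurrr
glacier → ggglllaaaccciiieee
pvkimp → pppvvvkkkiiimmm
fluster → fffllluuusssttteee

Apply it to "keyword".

kkkeeeyyywwwooorrr

Each output is the input with this applied: repeat every character 3 times, then delete the last 3 characters.
Working it through for "keyword": intermediate "kkkeeeyyywwwooorrrddd", final "kkkeeeyyywwwooorrr".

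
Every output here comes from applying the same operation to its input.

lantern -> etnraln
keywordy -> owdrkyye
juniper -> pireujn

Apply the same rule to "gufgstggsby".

The transformation: move the first 3 characters to the end (rotate left by 3), then swap each adjacent pair of characters (1↔2, 3↔4, ...).
Applying both steps to "gufgstggsby": "gstggsbyguf", then "sggtsgybugf".

sggtsgybugf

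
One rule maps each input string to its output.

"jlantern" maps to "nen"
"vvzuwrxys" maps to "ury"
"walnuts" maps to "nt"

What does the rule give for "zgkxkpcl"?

The pattern: delete the first 2 characters, then keep every other character starting from the second (positions 2nd, 4th, 6th, ...).
For "zgkxkpcl", step one produces "kxkpcl"; step two turns that into "xpl".

xpl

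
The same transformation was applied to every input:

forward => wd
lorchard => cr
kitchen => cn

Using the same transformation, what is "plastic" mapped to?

sc

In each case the input is transformed by: move the first character to the end, then keep one character in every 3, starting at position 3 (positions 3rd, 6th, 9th, ...).
"plastic" → "lasticp" → "sc".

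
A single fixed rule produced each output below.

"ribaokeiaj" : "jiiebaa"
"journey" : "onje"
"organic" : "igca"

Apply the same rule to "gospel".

Looking at the pairs, the operation is to sort the characters into reverse alphabetical order, then delete the first 3 characters.
Applying both steps to "gospel": "spolge", then "lge".
(Check on "journey": → "yuronje" → "onje" ✓)

lge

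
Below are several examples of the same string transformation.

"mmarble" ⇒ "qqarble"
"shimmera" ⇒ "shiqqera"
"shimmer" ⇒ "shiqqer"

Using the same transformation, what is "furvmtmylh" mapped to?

furvqtqylh

Rule — replace every "m" with "q".
So "furvmtmylh" becomes "furvqtqylh".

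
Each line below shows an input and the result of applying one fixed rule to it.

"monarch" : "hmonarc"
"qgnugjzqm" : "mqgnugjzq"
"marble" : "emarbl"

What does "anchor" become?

In each case the input is transformed by: move the last character to the front.
On "anchor" that produces "rancho".

rancho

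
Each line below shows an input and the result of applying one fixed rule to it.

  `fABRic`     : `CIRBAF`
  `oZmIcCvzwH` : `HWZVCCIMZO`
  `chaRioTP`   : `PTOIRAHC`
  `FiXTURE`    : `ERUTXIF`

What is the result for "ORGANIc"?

Rule — reverse the string, then convert every letter to uppercase.
So "ORGANIc" becomes "CINAGRO".

CINAGRO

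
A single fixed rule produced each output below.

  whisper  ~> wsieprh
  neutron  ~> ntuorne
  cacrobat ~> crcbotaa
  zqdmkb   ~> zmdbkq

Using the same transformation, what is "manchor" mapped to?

mcnohra

Looking at the pairs, the operation is to swap each adjacent pair of characters (1↔2, 3↔4, ...), then move the first character to the end.
Applying both steps to "manchor": "amcnohr", then "mcnohra".
(Check on "neutron": → "entuorn" → "ntuorne" ✓)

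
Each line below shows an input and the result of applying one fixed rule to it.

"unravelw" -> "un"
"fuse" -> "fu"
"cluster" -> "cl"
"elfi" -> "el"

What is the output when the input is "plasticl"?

The transformation: keep only the first 2 characters.
So "plasticl" becomes "pl".

pl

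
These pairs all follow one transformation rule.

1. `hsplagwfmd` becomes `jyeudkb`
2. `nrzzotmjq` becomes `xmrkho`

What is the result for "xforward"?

The pattern: delete the first 3 characters, then shift every letter 2 places backward in the alphabet (wrapping around).
Starting from "xforward": after the first operation, "rward"; after the second, "puypb".

puypb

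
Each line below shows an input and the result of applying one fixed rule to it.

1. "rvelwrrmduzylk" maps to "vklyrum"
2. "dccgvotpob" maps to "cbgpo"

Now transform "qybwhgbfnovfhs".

yswfgof

Each output is the input with this applied: keep every other character starting from the second (positions 2nd, 4th, 6th, ...), then take characters alternately from the front and the back (1st, last, 2nd, 2nd-last, ...).
Applying both steps to "qybwhgbfnovfhs": "ywgfofs", then "yswfgof".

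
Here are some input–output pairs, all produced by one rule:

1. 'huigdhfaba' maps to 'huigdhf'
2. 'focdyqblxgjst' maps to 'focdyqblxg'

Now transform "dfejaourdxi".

dfejaour

Each output is the input with this applied: delete the last 3 characters.
Applying that to "dfejaourdxi" gives "dfejaour".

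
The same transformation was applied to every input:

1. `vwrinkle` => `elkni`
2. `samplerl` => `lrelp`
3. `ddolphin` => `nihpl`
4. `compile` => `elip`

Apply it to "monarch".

The transformation: delete the first 3 characters, then reverse the string.
Working it through for "monarch": intermediate "arch", final "hcra".
(Check on "compile": → "pile" → "elip" ✓)

hcra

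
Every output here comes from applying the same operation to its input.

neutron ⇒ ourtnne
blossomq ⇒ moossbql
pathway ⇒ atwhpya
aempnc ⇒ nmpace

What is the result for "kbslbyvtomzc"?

zsmlobtyvkcb

Rule — take characters alternately from the front and the back (1st, last, 2nd, 2nd-last, ...), then move the first 3 characters to the end (rotate left by 3).
On "kbslbyvtomzc": the first step gives "kcbzsmlobtyv", and the second then gives "zsmlobtyvkcb".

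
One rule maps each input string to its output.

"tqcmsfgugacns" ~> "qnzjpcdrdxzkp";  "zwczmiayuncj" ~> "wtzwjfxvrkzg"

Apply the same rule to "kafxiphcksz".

Rule — shift every letter 3 places backward in the alphabet (wrapping around).
Doing the same to "kafxiphcksz": "hxcufmezhpw".

hxcufmezhpw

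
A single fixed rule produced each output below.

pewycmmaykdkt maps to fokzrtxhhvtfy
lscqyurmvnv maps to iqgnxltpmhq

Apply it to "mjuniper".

zmhepidk

What's happening: move the last 2 characters to the front (rotate right by 2), then shift every letter 5 places backward in the alphabet (wrapping around).
Working it through for "mjuniper": intermediate "ermjunip", final "zmhepidk".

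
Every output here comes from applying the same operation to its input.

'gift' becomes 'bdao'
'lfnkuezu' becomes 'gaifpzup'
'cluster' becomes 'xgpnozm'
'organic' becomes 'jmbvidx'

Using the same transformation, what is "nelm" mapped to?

What's happening: shift every letter 5 places backward in the alphabet (wrapping around).
For "nelm" the result is "izgh".

izgh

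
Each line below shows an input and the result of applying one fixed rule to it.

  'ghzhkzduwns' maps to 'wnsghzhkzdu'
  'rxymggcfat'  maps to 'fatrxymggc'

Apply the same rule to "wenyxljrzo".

rzowenyxlj

Rule — move the last 3 characters to the front (rotate right by 3).
So "wenyxljrzo" becomes "rzowenyxlj".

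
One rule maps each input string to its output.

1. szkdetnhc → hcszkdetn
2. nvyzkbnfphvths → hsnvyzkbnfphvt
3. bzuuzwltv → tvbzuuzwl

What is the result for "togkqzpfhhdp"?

The rule is to move the last 2 characters to the front (rotate right by 2).
On "togkqzpfhhdp" that produces "dptogkqzpfhh".

dptogkqzpfhh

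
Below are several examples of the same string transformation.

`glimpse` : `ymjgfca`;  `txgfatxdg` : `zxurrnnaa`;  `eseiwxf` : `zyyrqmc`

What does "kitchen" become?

Each output is the input with this applied: shift every letter 6 places backward in the alphabet (wrapping around), then sort the characters into reverse alphabetical order.
Applying both steps to "kitchen": "ecnwbyh", then "ywnhecb".
(Check on "txgfatxdg": → "nrazunrxa" → "zxurrnnaa" ✓)

ywnhecb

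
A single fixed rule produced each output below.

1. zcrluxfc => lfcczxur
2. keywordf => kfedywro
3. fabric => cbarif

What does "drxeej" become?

In each case the input is transformed by: sort the characters into reverse alphabetical order, then swap the front and back halves of the string.
So "drxeej" becomes "eedxrj".

eedxrj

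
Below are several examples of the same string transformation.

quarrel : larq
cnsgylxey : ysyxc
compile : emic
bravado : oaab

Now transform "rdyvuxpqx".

xyupr

The transformation: swap the first and last characters, then keep every other character starting from the first (positions 1st, 3rd, 5th, ...).
Working it through for "rdyvuxpqx": intermediate "xdyvuxpqr", final "xyupr".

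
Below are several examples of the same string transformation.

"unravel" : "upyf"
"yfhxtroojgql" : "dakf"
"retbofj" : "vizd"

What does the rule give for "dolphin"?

The transformation: shift every letter 6 places backward in the alphabet (wrapping around), then keep only the last 4 characters.
"dolphin" → "jbch".
(Check on "unravel": → "ohlupyf" → "upyf" ✓)

jbch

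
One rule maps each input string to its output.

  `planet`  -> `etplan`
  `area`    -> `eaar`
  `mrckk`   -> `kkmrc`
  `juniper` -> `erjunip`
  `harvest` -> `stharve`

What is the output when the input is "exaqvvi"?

viexaqv

The pattern: move the last 2 characters to the front (rotate right by 2).
Applying that to "exaqvvi" gives "viexaqv".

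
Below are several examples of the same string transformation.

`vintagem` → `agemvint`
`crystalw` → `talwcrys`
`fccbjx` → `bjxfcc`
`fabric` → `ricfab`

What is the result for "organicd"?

The pattern: swap the front and back halves of the string.
On "organicd" that produces "nicdorga".

nicdorga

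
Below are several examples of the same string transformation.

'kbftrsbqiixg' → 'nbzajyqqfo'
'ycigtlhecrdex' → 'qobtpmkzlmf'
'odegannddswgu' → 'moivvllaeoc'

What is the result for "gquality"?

citqbg

The pattern: shift every letter 8 places forward in the alphabet (wrapping around), then delete the first 2 characters.
Working it through for "gquality": intermediate "oycitqbg", final "citqbg".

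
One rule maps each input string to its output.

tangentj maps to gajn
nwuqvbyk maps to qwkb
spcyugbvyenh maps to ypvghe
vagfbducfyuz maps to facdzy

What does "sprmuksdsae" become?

mpdka

What's happening: keep every other character starting from the second (positions 2nd, 4th, 6th, ...), then swap each adjacent pair of characters (1↔2, 3↔4, ...).
Working it through for "sprmuksdsae": intermediate "pmkda", final "mpdka".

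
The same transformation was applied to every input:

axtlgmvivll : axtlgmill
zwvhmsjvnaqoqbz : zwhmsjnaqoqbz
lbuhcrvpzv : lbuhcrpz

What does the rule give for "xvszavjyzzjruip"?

xszajyzzjruip

Each output is the input with this applied: remove every "v".
For "xvszavjyzzjruip" the result is "xszajyzzjruip".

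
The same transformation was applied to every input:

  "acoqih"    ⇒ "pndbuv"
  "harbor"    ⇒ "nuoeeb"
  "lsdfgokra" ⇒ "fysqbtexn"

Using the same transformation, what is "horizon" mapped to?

buvebma

Rule — swap each adjacent pair of characters (1↔2, 3↔4, ...), then shift every letter 13 places forward in the alphabet (wrapping around) — i.e. ROT13.
Starting from "horizon": after the first operation, "ohirozn"; after the second, "buvebma".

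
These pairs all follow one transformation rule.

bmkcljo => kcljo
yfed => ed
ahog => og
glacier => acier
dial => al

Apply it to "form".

rm

The rule is to delete the first 2 characters.
For "form" the result is "rm".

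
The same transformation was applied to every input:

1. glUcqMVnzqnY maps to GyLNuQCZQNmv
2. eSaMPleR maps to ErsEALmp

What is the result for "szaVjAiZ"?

SzZIAavJ

Rule — flip the case of every letter, then take characters alternately from the front and the back (1st, last, 2nd, 2nd-last, ...).
"szaVjAiZ" → "SZAvJaIz" → "SzZIAavJ".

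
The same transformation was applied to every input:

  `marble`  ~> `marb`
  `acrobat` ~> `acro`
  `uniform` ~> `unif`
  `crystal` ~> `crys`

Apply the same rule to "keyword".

keyw

The transformation: keep only the first 4 characters.
Doing the same to "keyword": "keyw".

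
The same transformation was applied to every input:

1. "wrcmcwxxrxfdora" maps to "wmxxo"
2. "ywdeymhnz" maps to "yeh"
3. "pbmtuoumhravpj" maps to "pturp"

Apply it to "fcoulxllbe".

fule

Looking at the pairs, the operation is to keep one character in every 3, starting at position 1 (positions 1st, 4th, 7th, ...).
Applying that to "fcoulxllbe" gives "fule".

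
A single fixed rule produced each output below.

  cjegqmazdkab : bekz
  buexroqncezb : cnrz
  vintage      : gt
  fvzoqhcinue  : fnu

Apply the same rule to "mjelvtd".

jt

The transformation: sort the characters into alphabetical order, then keep one character in every 3, starting at position 3 (positions 3rd, 6th, 9th, ...).
Applying both steps to "mjelvtd": "dejlmtv", then "jt".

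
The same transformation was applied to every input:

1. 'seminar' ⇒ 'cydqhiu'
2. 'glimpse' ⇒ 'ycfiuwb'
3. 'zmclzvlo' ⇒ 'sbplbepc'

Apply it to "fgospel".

In each case the input is transformed by: shift every letter 10 places backward in the alphabet (wrapping around), then move the first 2 characters to the end (rotate left by 2).
Starting from "fgospel": after the first operation, "vweifub"; after the second, "eifubvw".
(Check on "glimpse": → "wbycfiu" → "ycfiuwb" ✓)

eifubvw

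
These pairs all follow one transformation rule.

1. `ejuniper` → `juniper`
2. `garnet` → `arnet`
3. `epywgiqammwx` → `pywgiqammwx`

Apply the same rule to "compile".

What's happening: delete the first character.
Applying that to "compile" gives "ompile".

ompile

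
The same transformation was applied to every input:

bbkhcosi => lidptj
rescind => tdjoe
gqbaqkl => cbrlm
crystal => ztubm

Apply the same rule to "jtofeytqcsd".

pgfzurdte

The transformation: delete the first 2 characters, then shift every letter 1 place forward in the alphabet (wrapping around).
"jtofeytqcsd" → "ofeytqcsd" → "pgfzurdte".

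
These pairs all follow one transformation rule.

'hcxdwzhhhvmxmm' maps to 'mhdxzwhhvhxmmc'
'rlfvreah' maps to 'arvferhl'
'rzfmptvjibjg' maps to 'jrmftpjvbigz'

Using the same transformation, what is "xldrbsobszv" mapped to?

Rule — swap each adjacent pair of characters (1↔2, 3↔4, ...), then swap the first and last characters.
Starting from "xldrbsobszv": after the first operation, "lxrdsbbozsv"; after the second, "vxrdsbbozsl".
(Check on "rzfmptvjibjg": → "zrmftpjvbigj" → "jrmftpjvbigz" ✓)

vxrdsbbozsl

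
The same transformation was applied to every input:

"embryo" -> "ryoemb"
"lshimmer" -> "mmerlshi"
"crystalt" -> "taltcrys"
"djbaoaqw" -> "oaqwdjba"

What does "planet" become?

What's happening: swap the front and back halves of the string.
Doing the same to "planet": "netpla".

netpla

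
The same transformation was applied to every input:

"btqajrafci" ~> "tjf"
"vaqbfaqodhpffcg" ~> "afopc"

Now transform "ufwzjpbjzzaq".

The rule is to keep one character in every 3, starting at position 2 (positions 2nd, 5th, 8th, ...).
Doing the same to "ufwzjpbjzzaq": "fjja".

fjja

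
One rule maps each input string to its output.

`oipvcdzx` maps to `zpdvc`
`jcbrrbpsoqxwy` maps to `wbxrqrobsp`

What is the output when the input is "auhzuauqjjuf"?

uhjzjuqau

In each case the input is transformed by: take characters alternately from the front and the back (1st, last, 2nd, 2nd-last, ...), then delete the first 3 characters.
For "auhzuauqjjuf", step one produces "afuuhjzjuqau"; step two turns that into "uhjzjuqau".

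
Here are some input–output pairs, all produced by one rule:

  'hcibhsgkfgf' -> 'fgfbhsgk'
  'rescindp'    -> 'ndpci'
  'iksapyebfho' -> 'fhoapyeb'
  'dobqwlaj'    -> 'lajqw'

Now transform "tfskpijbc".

jbckpi

Looking at the pairs, the operation is to delete the first 3 characters, then move the last 3 characters to the front (rotate right by 3).
Starting from "tfskpijbc": after the first operation, "kpijbc"; after the second, "jbckpi".
(Check on "iksapyebfho": → "apyebfho" → "fhoapyeb" ✓)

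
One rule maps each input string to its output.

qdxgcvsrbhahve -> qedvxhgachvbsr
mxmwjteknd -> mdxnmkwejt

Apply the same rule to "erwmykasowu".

Each output is the input with this applied: take characters alternately from the front and the back (1st, last, 2nd, 2nd-last, ...).
For "erwmykasowu" the result is "eurwwomsyak".

eurwwomsyak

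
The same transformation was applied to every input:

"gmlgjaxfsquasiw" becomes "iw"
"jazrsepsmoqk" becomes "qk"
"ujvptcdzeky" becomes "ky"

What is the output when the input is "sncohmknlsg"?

Each output is the input with this applied: keep only the last 2 characters.
For "sncohmknlsg" the result is "sg".

sg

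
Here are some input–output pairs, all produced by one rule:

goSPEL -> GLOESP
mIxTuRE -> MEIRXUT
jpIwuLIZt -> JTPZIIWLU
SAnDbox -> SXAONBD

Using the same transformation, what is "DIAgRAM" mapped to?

Each output is the input with this applied: take characters alternately from the front and the back (1st, last, 2nd, 2nd-last, ...), then convert every letter to uppercase.
Applying both steps to "DIAgRAM": "DMIAARg", then "DMIAARG".

DMIAARG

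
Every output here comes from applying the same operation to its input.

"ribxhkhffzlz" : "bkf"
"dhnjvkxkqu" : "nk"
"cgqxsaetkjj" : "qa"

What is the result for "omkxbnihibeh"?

kni

Rule — keep one character in every 3, starting at position 3 (positions 3rd, 6th, 9th, ...), then delete the last character.
On "omkxbnihibeh" that produces "kni".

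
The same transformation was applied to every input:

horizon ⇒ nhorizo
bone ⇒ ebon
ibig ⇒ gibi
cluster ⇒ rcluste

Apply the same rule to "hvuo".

The rule is to move the last character to the front.
Doing the same to "hvuo": "ohvu".

ohvu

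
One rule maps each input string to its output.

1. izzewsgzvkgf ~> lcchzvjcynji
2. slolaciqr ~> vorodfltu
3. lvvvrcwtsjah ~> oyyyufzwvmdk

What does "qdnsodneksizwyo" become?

The pattern: shift every letter 3 places forward in the alphabet (wrapping around).
Applying that to "qdnsodneksizwyo" gives "tgqvrgqhnvlczbr".

tgqvrgqhnvlczbr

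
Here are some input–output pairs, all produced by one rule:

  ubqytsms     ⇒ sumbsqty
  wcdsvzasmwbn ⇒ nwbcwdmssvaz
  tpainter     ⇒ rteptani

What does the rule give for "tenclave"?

etveanlc

Looking at the pairs, the operation is to reverse the string, then take characters alternately from the front and the back (1st, last, 2nd, 2nd-last, ...).
Doing the same to "tenclave": "etveanlc".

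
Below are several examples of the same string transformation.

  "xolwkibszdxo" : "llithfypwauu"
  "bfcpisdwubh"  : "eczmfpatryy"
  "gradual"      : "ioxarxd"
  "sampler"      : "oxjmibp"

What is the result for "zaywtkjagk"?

What's happening: shift every letter 3 places backward in the alphabet (wrapping around), then swap the first and last characters.
On "zaywtkjagk": the first step gives "wxvtqhgxdh", and the second then gives "hxvtqhgxdw".

hxvtqhgxdw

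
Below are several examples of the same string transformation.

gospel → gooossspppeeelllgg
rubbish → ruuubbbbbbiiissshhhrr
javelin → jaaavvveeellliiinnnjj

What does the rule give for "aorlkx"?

aooorrrlllkkkxxxaa

Rule — repeat every character 3 times, then move the first 2 characters to the end (rotate left by 2).
For "aorlkx", step one produces "aaaooorrrlllkkkxxx"; step two turns that into "aooorrrlllkkkxxxaa".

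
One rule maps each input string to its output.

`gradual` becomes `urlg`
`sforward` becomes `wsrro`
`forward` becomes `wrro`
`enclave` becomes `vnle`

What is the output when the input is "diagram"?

The pattern: sort the characters into reverse alphabetical order, then delete the last 3 characters.
Applying that to "diagram" gives "rmig".

rmig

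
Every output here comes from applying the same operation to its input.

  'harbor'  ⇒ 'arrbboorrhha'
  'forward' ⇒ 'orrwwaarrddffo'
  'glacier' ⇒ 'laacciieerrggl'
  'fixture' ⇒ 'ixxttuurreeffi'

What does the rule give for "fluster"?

luusstteerrffl

The transformation: double every character, then move the first 3 characters to the end (rotate left by 3).
Applying both steps to "fluster": "fflluusstteerr", then "luusstteerrffl".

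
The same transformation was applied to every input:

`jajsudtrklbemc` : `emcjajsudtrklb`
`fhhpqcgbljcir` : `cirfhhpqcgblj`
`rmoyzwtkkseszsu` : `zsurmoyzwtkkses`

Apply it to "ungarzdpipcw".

The rule is to move the last 3 characters to the front (rotate right by 3).
Doing the same to "ungarzdpipcw": "pcwungarzdpi".

pcwungarzdpi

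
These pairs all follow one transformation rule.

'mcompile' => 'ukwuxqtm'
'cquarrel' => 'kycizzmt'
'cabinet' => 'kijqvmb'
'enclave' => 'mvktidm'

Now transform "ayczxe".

In each case the input is transformed by: shift every letter 8 places forward in the alphabet (wrapping around).
"ayczxe" → "igkhfm".

igkhfm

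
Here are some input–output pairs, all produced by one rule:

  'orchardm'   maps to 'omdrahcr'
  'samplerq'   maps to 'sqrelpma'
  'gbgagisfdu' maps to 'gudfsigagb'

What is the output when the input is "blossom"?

bmossol

What's happening: reverse the string, then move the last character to the front.
For "blossom", step one produces "mossolb"; step two turns that into "bmossol".
(Check on "orchardm": → "mdrahcro" → "omdrahcr" ✓)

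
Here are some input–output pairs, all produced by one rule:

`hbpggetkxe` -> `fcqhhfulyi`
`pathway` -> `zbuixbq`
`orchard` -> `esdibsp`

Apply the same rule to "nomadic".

Looking at the pairs, the operation is to swap the first and last characters, then shift every letter 1 place forward in the alphabet (wrapping around).
Applying that to "nomadic" gives "dpnbejo".

dpnbejo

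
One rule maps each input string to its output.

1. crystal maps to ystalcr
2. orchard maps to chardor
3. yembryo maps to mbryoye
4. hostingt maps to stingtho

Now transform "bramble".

Rule — move the first 2 characters to the end (rotate left by 2).
So "bramble" becomes "amblebr".

amblebr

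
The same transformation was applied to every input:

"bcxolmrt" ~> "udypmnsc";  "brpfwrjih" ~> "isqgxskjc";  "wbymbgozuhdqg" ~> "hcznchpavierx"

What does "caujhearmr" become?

sbvkifbsnd

Rule — shift every letter 1 place forward in the alphabet (wrapping around), then swap the first and last characters.
Working it through for "caujhearmr": intermediate "dbvkifbsns", final "sbvkifbsnd".
(Check on "wbymbgozuhdqg": → "xcznchpavierh" → "hcznchpavierx" ✓)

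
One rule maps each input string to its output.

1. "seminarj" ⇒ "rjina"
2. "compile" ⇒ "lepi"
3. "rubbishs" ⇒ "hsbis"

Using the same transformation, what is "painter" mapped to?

ernt

What's happening: delete the first 3 characters, then move the last 2 characters to the front (rotate right by 2).
For "painter", step one produces "nter"; step two turns that into "ernt".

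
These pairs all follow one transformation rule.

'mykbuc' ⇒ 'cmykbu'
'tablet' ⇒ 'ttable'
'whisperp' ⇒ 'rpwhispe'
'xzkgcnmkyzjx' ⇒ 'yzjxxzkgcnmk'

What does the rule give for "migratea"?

Rule — swap the front and back halves of the string, then move the first 2 characters to the end (rotate left by 2).
Working it through for "migratea": intermediate "ateamigr", final "eamigrat".

eamigrat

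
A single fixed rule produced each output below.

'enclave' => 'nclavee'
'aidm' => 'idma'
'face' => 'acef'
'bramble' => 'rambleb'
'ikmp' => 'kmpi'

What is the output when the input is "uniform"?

niformu

The transformation: move the first character to the end.
On "uniform" that produces "niformu".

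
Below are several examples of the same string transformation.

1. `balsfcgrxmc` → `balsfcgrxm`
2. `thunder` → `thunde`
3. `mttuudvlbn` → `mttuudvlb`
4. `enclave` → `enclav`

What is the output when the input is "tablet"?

What's happening: delete the last character.
"tablet" → "table".

table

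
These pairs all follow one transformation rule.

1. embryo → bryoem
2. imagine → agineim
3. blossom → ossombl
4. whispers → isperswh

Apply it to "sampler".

Each output is the input with this applied: move the first 2 characters to the end (rotate left by 2).
Doing the same to "sampler": "mplersa".

mplersa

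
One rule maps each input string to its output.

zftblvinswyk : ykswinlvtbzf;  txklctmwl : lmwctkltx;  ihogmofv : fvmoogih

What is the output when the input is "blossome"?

mesoosbl

Rule — swap each adjacent pair of characters (1↔2, 3↔4, ...), then reverse the string.
For "blossome", step one produces "lbsoosem"; step two turns that into "mesoosbl".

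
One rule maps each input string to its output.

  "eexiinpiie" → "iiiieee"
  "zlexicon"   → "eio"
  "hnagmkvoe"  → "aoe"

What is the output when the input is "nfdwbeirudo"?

eiuo

What's happening: move the first 2 characters to the end (rotate left by 2), then keep only the vowels.
Starting from "nfdwbeirudo": after the first operation, "dwbeirudonf"; after the second, "eiuo".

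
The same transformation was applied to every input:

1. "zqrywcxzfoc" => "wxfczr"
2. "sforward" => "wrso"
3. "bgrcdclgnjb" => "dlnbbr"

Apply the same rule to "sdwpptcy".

pcsw

In each case the input is transformed by: keep every other character starting from the first (positions 1st, 3rd, 5th, ...), then move the first 2 characters to the end (rotate left by 2).
Starting from "sdwpptcy": after the first operation, "swpc"; after the second, "pcsw".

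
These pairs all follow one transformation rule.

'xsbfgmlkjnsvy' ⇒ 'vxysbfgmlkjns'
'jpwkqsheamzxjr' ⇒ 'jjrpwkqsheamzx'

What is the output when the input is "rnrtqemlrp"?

rrpnrtqeml

What's happening: swap the first and last characters, then move the last 2 characters to the front (rotate right by 2).
For "rnrtqemlrp" the result is "rrpnrtqeml".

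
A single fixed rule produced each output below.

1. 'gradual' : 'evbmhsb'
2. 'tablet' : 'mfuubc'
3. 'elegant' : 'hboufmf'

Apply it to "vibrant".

sbouwjc

The pattern: move the first 3 characters to the end (rotate left by 3), then shift every letter 1 place forward in the alphabet (wrapping around).
So "vibrant" becomes "sbouwjc".
(Check on "elegant": → "gantele" → "hboufmf" ✓)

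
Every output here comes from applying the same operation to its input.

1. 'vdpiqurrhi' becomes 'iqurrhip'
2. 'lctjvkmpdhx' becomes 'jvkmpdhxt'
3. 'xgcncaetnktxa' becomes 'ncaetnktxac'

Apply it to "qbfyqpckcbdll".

Each output is the input with this applied: delete the first 2 characters, then move the first character to the end.
Applying both steps to "qbfyqpckcbdll": "fyqpckcbdll", then "yqpckcbdllf".
(Check on "lctjvkmpdhx": → "tjvkmpdhx" → "jvkmpdhxt" ✓)

yqpckcbdllf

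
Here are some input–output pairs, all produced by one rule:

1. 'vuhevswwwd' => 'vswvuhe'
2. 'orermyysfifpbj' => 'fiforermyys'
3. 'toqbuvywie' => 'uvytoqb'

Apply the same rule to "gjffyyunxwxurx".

The pattern: delete the last 3 characters, then move the last 3 characters to the front (rotate right by 3).
Working it through for "gjffyyunxwxurx": intermediate "gjffyyunxwx", final "xwxgjffyyun".

xwxgjffyyun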